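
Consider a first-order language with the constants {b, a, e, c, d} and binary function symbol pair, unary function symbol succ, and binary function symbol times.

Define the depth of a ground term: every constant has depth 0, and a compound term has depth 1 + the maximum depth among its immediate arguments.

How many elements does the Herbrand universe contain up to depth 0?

5

If N_k denotes the number of depth-≤k ground terms, the 5 constants give N_0 = 5, and each function symbol of arity r contributes N_{k-1}^r new terms at level k: N_k = 5 + N_{k-1}^2 + N_{k-1} + N_{k-1}^2.
N_0 = 5
Explicitly: b, a, e, c, d.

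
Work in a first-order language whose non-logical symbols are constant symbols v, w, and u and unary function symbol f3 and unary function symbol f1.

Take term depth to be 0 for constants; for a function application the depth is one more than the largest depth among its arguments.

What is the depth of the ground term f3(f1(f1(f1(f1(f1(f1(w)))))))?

depth(f1(w)) = 1 + depth(w) = 1 + 0 = 1
depth(f1(f1(w))) = 1 + depth(f1(w)) = 1 + 1 = 2
depth(f1(f1(f1(w)))) = 1 + depth(f1(f1(w))) = 1 + 2 = 3
depth(f1(f1(f1(f1(w))))) = 1 + depth(f1(f1(f1(w)))) = 1 + 3 = 4
depth(f1(f1(f1(f1(f1(w)))))) = 1 + depth(f1(f1(f1(f1(w))))) = 1 + 4 = 5
depth(f1(f1(f1(f1(f1(f1(w))))))) = 1 + depth(f1(f1(f1(f1(f1(w)))))) = 1 + 5 = 6
depth(f3(f1(f1(f1(f1(f1(f1(w)))))))) = 1 + depth(f1(f1(f1(f1(f1(f1(w))))))) = 1 + 6 = 7

7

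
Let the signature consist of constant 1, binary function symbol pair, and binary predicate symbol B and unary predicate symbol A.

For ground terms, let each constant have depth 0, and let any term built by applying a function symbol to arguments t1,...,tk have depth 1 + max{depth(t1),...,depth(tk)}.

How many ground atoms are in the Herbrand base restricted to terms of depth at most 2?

30

First count ground terms of depth ≤ 2.
Let N_k = |{terms of depth ≤ k}|. Then N_0 = 1 and N_k = 1 + N_{k-1}^2 for k ≥ 1 (one summand per function symbol, arity giving the exponent).
N_0 = 1
N_1 = 1 + 1^2 = 2
N_2 = 1 + 2^2 = 5
Explicitly: 1, pair(1, 1), pair(1, pair(1, 1)), pair(pair(1, 1), 1), pair(pair(1, 1), pair(1, 1)).
So |H| = 5.
For each predicate symbol, the number of ground atoms is |H| raised to its arity; summing:
  B: 5^2 = 25;  A: 5
Total ground atoms: 25 + 5 = 30.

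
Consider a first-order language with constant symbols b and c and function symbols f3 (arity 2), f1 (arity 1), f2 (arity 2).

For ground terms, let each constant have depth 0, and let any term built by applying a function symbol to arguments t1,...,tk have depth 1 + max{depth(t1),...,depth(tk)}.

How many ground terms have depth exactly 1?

10

Write N_k for the number of ground terms of depth ≤ k. A term of depth ≤ k is either a constant or a function symbol applied to arguments of depth ≤ k−1, so N_k = 2 + N_{k-1}^2 + N_{k-1} + N_{k-1}^2.
N_0 = 2
N_1 = 2 + 2^2 + 2 + 2^2 = 12
Terms of depth exactly 1: N_1 − N_0 = 12 − 2 = 10.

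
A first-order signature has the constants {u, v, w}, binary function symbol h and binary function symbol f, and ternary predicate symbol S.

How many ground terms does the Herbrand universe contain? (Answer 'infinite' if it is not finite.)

The signature has at least one function symbol (h, arity 2) and at least one constant (u).
Iterating h gives infinitely many distinct ground terms: u, h(u, u), h(h(u, u), h(u, u)), ...
So the Herbrand universe is infinite.

infinite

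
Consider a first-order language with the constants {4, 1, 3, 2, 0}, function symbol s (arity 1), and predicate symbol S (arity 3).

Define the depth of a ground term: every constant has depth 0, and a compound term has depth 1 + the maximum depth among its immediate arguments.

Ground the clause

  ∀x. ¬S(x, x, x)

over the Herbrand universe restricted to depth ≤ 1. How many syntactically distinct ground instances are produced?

Ground terms of depth ≤ 1:
  Count level by level. With function symbols s/1, the terms of depth ≤ k are the 5 constants together with each function applied to depth-≤(k−1) tuples, so N_k = 5 + N_{k-1}.
  N_0 = 5
  N_1 = 5 + 5 = 10
So there are 10 ground terms available for substitution.
The clause has 1 distinct variable (x), which appears in the body. In the free term algebra distinct substitutions yield syntactically distinct ground instances.
Number of ground instances = 10.

10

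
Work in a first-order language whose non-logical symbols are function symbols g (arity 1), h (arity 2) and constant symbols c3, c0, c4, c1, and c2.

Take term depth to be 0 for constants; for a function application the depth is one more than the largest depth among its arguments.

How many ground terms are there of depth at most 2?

1265

Count level by level. With function symbols g/1, h/2, the terms of depth ≤ k are the 5 constants together with each function applied to depth-≤(k−1) tuples, so N_k = 5 + N_{k-1} + N_{k-1}^2.
N_0 = 5
N_1 = 5 + 5 + 5^2 = 35
N_2 = 5 + 35 + 35^2 = 1265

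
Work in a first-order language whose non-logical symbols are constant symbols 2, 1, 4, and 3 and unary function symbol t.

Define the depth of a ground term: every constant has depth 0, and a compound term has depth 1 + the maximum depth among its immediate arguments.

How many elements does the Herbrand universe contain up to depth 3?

16

Let N_k = |{terms of depth ≤ k}|. Then N_0 = 4 and N_k = 4 + N_{k-1} for k ≥ 1 (one summand per function symbol, arity giving the exponent).
N_0 = 4
N_1 = 4 + 4 = 8
N_2 = 4 + 8 = 12
N_3 = 4 + 12 = 16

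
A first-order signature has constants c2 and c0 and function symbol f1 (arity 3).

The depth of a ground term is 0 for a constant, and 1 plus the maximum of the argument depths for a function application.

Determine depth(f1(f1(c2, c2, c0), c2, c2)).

2

depth(f1(c2, c2, c0)) = 1 + max(0, 0, 0) = 1
depth(f1(f1(c2, c2, c0), c2, c2)) = 1 + max(1, 0, 0) = 2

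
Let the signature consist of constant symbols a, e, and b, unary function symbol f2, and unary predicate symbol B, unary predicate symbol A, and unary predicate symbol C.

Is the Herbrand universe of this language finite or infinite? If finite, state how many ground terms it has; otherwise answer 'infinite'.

infinite

The signature has at least one function symbol (f2, arity 1) and at least one constant (a).
Iterating f2 gives infinitely many distinct ground terms: a, f2(a), f2(f2(a)), ...
So the Herbrand universe is infinite.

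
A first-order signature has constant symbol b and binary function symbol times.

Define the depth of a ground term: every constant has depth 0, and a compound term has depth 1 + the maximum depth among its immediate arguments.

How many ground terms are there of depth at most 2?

If N_k denotes the number of depth-≤k ground terms, the 1 constant gives N_0 = 1, and each function symbol of arity r contributes N_{k-1}^r new terms at level k: N_k = 1 + N_{k-1}^2.
N_0 = 1
N_1 = 1 + 1^2 = 2
N_2 = 1 + 2^2 = 5
Explicitly: b, times(b, b), times(b, times(b, b)), times(times(b, b), b), times(times(b, b), times(b, b)).

5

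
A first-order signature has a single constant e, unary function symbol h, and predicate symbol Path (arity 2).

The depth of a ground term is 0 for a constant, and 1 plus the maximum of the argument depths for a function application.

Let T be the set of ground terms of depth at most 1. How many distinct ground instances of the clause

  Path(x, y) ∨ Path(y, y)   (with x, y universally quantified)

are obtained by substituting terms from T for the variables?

4

Ground terms of depth ≤ 1:
  If N_k denotes the number of depth-≤k ground terms, the 1 constant gives N_0 = 1, and each function symbol of arity r contributes N_{k-1}^r new terms at level k: N_k = 1 + N_{k-1}.
  N_0 = 1
  N_1 = 1 + 1 = 2
  Explicitly: e, h(e).
So there are 2 ground terms available for substitution.
The clause has 2 distinct variables (x, y), each appearing in the body. In the free term algebra distinct substitutions yield syntactically distinct ground instances.
Number of ground instances = 2^2 = 4.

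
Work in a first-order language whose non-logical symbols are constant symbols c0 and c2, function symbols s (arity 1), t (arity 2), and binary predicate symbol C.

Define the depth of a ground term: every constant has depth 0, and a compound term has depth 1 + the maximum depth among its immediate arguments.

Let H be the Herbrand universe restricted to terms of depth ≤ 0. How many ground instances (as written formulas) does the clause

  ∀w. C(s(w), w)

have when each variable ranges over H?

2

Ground terms of depth ≤ 0:
  Count level by level. With function symbols s/1, t/2, the terms of depth ≤ k are the 2 constants together with each function applied to depth-≤(k−1) tuples, so N_k = 2 + N_{k-1} + N_{k-1}^2.
  N_0 = 2
  Explicitly: c0, c2.
So there are 2 ground terms available for substitution.
The variable w ranges independently over the available ground terms, and distinct assignments produce distinct instances.
Number of ground instances = 2.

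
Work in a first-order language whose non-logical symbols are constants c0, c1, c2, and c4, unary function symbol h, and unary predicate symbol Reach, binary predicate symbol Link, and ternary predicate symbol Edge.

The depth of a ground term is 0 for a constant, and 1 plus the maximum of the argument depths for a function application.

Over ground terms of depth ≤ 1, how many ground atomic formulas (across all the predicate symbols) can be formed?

584

First count ground terms of depth ≤ 1.
Write N_k for the number of ground terms of depth ≤ k. A term of depth ≤ k is either a constant or a function symbol applied to arguments of depth ≤ k−1, so N_k = 4 + N_{k-1}.
N_0 = 4
N_1 = 4 + 4 = 8
So |H| = 8.
A ground atom is a predicate applied to a tuple of terms from H, so the count is the sum over predicates of |H|^arity:
  Reach: 8;  Link: 8^2 = 64;  Edge: 8^3 = 512
Total ground atoms: 8 + 64 + 512 = 584.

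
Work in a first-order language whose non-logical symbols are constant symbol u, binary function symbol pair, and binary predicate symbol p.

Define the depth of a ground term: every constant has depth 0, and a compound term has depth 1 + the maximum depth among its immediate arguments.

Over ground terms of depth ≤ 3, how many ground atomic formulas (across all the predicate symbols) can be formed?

676

First count ground terms of depth ≤ 3.
Count level by level. With function symbols pair/2, the terms of depth ≤ k are the 1 constant together with each function applied to depth-≤(k−1) tuples, so N_k = 1 + N_{k-1}^2.
N_0 = 1
N_1 = 1 + 1^2 = 2
N_2 = 1 + 2^2 = 5
N_3 = 1 + 5^2 = 26
So |H| = 26.
Each predicate of arity r yields |H|^r ground atoms (one per choice of an r-tuple from H):
  p: 26^2 = 676
Total ground atoms: 676.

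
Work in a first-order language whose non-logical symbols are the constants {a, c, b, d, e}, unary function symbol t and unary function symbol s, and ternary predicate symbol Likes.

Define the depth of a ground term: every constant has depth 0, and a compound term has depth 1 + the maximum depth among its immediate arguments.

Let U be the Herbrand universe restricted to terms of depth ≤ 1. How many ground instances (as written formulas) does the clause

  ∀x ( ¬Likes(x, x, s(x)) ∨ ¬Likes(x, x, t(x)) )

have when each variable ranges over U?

Ground terms of depth ≤ 1:
  Write N_k for the number of ground terms of depth ≤ k. A term of depth ≤ k is either a constant or a function symbol applied to arguments of depth ≤ k−1, so N_k = 5 + N_{k-1} + N_{k-1}.
  N_0 = 5
  N_1 = 5 + 5 + 5 = 15
So there are 15 ground terms available for substitution.
The body mentions the single quantified variable x; since ground terms form a free algebra, no two substitutions collapse to the same formula.
Number of ground instances = 15.

15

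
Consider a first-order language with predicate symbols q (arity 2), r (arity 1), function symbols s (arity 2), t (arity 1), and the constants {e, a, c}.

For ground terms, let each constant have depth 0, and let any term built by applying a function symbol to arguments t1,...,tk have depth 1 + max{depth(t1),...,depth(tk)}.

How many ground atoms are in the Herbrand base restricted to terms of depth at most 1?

240

First count ground terms of depth ≤ 1.
Let N_k = |{terms of depth ≤ k}|. Then N_0 = 3 and N_k = 3 + N_{k-1}^2 + N_{k-1} for k ≥ 1 (one summand per function symbol, arity giving the exponent).
N_0 = 3
N_1 = 3 + 3^2 + 3 = 15
So |H| = 15.
Ground atoms are formed by filling each argument slot of a predicate with a term from H, so an r-ary predicate gives |H|^r atoms:
  q: 15^2 = 225;  r: 15
Total ground atoms: 225 + 15 = 240.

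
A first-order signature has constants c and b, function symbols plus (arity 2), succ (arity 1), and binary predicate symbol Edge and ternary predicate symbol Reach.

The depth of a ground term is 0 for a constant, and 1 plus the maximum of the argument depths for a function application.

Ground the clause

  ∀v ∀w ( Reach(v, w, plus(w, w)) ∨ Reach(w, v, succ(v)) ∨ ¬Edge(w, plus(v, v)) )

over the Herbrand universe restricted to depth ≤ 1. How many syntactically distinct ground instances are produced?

64

Ground terms of depth ≤ 1:
  Count level by level. With function symbols plus/2, succ/1, the terms of depth ≤ k are the 2 constants together with each function applied to depth-≤(k−1) tuples, so N_k = 2 + N_{k-1}^2 + N_{k-1}.
  N_0 = 2
  N_1 = 2 + 2^2 + 2 = 8
So there are 8 ground terms available for substitution.
Each of v, w ranges independently over the available ground terms, and distinct assignments produce distinct instances.
Number of ground instances = 8^2 = 64.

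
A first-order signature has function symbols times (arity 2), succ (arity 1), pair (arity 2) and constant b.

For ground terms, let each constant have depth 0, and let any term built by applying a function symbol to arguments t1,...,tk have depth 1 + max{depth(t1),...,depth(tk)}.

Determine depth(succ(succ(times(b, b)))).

depth(times(b, b)) = 1 + max(0, 0) = 1
depth(succ(times(b, b))) = 1 + depth(times(b, b)) = 1 + 1 = 2
depth(succ(succ(times(b, b)))) = 1 + depth(succ(times(b, b))) = 1 + 2 = 3

3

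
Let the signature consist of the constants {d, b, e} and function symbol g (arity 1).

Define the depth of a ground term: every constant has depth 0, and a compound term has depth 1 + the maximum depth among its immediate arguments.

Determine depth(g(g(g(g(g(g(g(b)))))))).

7

depth(g(b)) = 1 + depth(b) = 1 + 0 = 1
depth(g(g(b))) = 1 + depth(g(b)) = 1 + 1 = 2
depth(g(g(g(b)))) = 1 + depth(g(g(b))) = 1 + 2 = 3
depth(g(g(g(g(b))))) = 1 + depth(g(g(g(b)))) = 1 + 3 = 4
depth(g(g(g(g(g(b)))))) = 1 + depth(g(g(g(g(b))))) = 1 + 4 = 5
depth(g(g(g(g(g(g(b))))))) = 1 + depth(g(g(g(g(g(b)))))) = 1 + 5 = 6
depth(g(g(g(g(g(g(g(b)))))))) = 1 + depth(g(g(g(g(g(g(b))))))) = 1 + 6 = 7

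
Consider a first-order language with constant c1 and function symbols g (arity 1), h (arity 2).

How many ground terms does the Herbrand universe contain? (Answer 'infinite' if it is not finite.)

infinite

The signature has at least one function symbol (g, arity 1) and at least one constant (c1).
Iterating g gives infinitely many distinct ground terms: c1, g(c1), g(g(c1)), ...
So the Herbrand universe is infinite.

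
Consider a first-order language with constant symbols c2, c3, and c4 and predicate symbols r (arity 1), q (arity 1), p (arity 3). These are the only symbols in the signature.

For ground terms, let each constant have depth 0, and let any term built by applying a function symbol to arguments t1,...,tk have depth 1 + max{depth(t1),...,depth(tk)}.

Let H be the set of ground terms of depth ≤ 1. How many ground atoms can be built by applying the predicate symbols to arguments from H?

33

First count ground terms of depth ≤ 1.
With no function symbols every ground term is a constant, so there are exactly 3 ground terms at every depth bound.
N_0 = 3
N_1 = 3
Explicitly: c2, c3, c4.
So |H| = 3.
Each predicate of arity r yields |H|^r ground atoms (one per choice of an r-tuple from H):
  r: 3;  q: 3;  p: 3^3 = 27
Total ground atoms: 3 + 3 + 27 = 33.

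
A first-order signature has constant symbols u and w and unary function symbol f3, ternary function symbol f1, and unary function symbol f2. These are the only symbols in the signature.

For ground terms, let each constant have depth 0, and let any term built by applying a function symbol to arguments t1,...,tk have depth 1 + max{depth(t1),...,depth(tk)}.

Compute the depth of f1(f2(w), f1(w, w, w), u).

2

depth(f2(w)) = 1 + depth(w) = 1 + 0 = 1
depth(f1(w, w, w)) = 1 + max(0, 0, 0) = 1
depth(f1(f2(w), f1(w, w, w), u)) = 1 + max(1, 1, 0) = 2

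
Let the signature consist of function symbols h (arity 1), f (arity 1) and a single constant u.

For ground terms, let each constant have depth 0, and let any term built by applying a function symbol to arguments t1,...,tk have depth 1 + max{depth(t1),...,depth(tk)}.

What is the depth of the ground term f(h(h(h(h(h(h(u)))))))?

depth(h(u)) = 1 + depth(u) = 1 + 0 = 1
depth(h(h(u))) = 1 + depth(h(u)) = 1 + 1 = 2
depth(h(h(h(u)))) = 1 + depth(h(h(u))) = 1 + 2 = 3
depth(h(h(h(h(u))))) = 1 + depth(h(h(h(u)))) = 1 + 3 = 4
depth(h(h(h(h(h(u)))))) = 1 + depth(h(h(h(h(u))))) = 1 + 4 = 5
depth(h(h(h(h(h(h(u))))))) = 1 + depth(h(h(h(h(h(u)))))) = 1 + 5 = 6
depth(f(h(h(h(h(h(h(u)))))))) = 1 + depth(h(h(h(h(h(h(u))))))) = 1 + 6 = 7

7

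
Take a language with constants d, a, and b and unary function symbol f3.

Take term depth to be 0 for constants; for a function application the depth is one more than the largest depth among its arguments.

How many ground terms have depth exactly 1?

If N_k denotes the number of depth-≤k ground terms, the 3 constants give N_0 = 3, and each function symbol of arity r contributes N_{k-1}^r new terms at level k: N_k = 3 + N_{k-1}.
N_0 = 3
N_1 = 3 + 3 = 6
Terms of depth exactly 1: N_1 − N_0 = 6 − 3 = 3.

3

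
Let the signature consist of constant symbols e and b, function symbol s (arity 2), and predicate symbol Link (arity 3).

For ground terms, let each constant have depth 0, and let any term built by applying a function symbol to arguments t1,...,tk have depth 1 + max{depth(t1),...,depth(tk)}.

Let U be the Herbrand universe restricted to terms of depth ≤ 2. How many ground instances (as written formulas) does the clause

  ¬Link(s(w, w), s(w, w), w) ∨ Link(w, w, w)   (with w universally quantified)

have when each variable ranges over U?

Ground terms of depth ≤ 2:
  Count level by level. With function symbols s/2, the terms of depth ≤ k are the 2 constants together with each function applied to depth-≤(k−1) tuples, so N_k = 2 + N_{k-1}^2.
  N_0 = 2
  N_1 = 2 + 2^2 = 6
  N_2 = 2 + 6^2 = 38
So there are 38 ground terms available for substitution.
The variable w ranges independently over the available ground terms, and distinct assignments produce distinct instances.
Number of ground instances = 38.

38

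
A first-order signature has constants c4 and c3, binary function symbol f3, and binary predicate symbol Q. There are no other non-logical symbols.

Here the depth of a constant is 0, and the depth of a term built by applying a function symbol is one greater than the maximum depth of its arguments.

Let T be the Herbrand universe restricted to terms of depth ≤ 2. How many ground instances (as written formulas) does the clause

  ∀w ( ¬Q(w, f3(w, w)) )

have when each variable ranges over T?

Ground terms of depth ≤ 2:
  Write N_k for the number of ground terms of depth ≤ k. A term of depth ≤ k is either a constant or a function symbol applied to arguments of depth ≤ k−1, so N_k = 2 + N_{k-1}^2.
  N_0 = 2
  N_1 = 2 + 2^2 = 6
  N_2 = 2 + 6^2 = 38
So there are 38 ground terms available for substitution.
The clause has 1 distinct variable (w), which appears in the body. In the free term algebra distinct substitutions yield syntactically distinct ground instances.
Number of ground instances = 38.

38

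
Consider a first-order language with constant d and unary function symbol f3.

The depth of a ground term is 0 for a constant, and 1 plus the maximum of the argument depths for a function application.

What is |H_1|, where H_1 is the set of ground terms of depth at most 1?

2

Count level by level. With function symbols f3/1, the terms of depth ≤ k are the 1 constant together with each function applied to depth-≤(k−1) tuples, so N_k = 1 + N_{k-1}.
N_0 = 1
N_1 = 1 + 1 = 2
Explicitly: d, f3(d).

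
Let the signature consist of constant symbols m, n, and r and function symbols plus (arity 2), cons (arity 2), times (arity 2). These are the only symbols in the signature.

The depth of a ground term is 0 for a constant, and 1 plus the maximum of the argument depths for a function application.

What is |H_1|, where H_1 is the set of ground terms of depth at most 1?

30

If N_k denotes the number of depth-≤k ground terms, the 3 constants give N_0 = 3, and each function symbol of arity r contributes N_{k-1}^r new terms at level k: N_k = 3 + N_{k-1}^2 + N_{k-1}^2 + N_{k-1}^2.
N_0 = 3
N_1 = 3 + 3^2 + 3^2 + 3^2 = 30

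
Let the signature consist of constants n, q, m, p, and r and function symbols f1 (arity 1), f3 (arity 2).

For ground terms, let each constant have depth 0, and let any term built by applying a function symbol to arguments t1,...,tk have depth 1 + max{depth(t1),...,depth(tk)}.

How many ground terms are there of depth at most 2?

1265

Let N_k = |{terms of depth ≤ k}|. Then N_0 = 5 and N_k = 5 + N_{k-1} + N_{k-1}^2 for k ≥ 1 (one summand per function symbol, arity giving the exponent).
N_0 = 5
N_1 = 5 + 5 + 5^2 = 35
N_2 = 5 + 35 + 35^2 = 1265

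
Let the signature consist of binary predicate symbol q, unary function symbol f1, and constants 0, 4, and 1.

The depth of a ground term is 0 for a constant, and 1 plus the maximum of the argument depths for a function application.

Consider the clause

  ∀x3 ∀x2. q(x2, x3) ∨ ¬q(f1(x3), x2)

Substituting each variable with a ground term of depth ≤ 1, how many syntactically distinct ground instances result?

36

Ground terms of depth ≤ 1:
  Let N_k = |{terms of depth ≤ k}|. Then N_0 = 3 and N_k = 3 + N_{k-1} for k ≥ 1 (one summand per function symbol, arity giving the exponent).
  N_0 = 3
  N_1 = 3 + 3 = 6
  Explicitly: 0, 4, 1, f1(0), f1(4), f1(1).
So there are 6 ground terms available for substitution.
There are 2 variables to instantiate (x3, x2), each occurring in at least one literal, so different choices give different ground instances.
Number of ground instances = 6^2 = 36.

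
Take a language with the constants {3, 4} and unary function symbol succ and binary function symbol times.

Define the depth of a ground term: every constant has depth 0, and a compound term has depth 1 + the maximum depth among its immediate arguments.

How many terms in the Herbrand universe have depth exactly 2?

66

Let N_k count ground terms of depth at most k. Each non-constant term of depth ≤ k is some function symbol applied to depth-≤(k−1) arguments, giving N_k = 2 + N_{k-1} + N_{k-1}^2.
N_0 = 2
N_1 = 2 + 2 + 2^2 = 8
N_2 = 2 + 8 + 8^2 = 74
Terms of depth exactly 2: N_2 − N_1 = 74 − 8 = 66.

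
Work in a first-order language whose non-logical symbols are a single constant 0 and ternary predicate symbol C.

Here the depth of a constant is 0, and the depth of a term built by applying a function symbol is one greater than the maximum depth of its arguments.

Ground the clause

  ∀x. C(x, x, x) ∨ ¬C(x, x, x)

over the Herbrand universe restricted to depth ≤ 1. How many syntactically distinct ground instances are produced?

Ground terms of depth ≤ 1:
  With no function symbols every ground term is a constant, so there is exactly 1 ground term at every depth bound.
  N_0 = 1
  N_1 = 1
So there is exactly 1 ground term available for substitution.
The clause has 1 distinct variable (x), which appears in the body. In the free term algebra distinct substitutions yield syntactically distinct ground instances.
Number of ground instances = 1.

1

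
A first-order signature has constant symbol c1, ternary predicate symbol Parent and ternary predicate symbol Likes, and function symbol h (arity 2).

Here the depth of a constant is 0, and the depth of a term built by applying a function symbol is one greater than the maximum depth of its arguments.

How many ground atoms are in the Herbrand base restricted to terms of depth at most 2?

250

First count ground terms of depth ≤ 2.
If N_k denotes the number of depth-≤k ground terms, the 1 constant gives N_0 = 1, and each function symbol of arity r contributes N_{k-1}^r new terms at level k: N_k = 1 + N_{k-1}^2.
N_0 = 1
N_1 = 1 + 1^2 = 2
N_2 = 1 + 2^2 = 5
Explicitly: c1, h(c1, c1), h(c1, h(c1, c1)), h(h(c1, c1), c1), h(h(c1, c1), h(c1, c1)).
So |H| = 5.
Each predicate of arity r yields |H|^r ground atoms (one per choice of an r-tuple from H):
  Parent: 5^3 = 125;  Likes: 5^3 = 125
Total ground atoms: 125 + 125 = 250.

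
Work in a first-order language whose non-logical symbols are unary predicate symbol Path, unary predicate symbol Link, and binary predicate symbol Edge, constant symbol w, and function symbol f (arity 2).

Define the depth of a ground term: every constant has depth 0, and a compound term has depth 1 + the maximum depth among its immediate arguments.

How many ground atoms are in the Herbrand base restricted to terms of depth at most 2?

First count ground terms of depth ≤ 2.
Count level by level. With function symbols f/2, the terms of depth ≤ k are the 1 constant together with each function applied to depth-≤(k−1) tuples, so N_k = 1 + N_{k-1}^2.
N_0 = 1
N_1 = 1 + 1^2 = 2
N_2 = 1 + 2^2 = 5
So |H| = 5.
For each predicate symbol, the number of ground atoms is |H| raised to its arity; summing:
  Path: 5;  Link: 5;  Edge: 5^2 = 25
Total ground atoms: 5 + 5 + 25 = 35.

35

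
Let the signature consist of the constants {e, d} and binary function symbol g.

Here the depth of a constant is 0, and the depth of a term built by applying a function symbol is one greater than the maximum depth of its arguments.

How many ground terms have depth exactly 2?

Count level by level. With function symbols g/2, the terms of depth ≤ k are the 2 constants together with each function applied to depth-≤(k−1) tuples, so N_k = 2 + N_{k-1}^2.
N_0 = 2
N_1 = 2 + 2^2 = 6
N_2 = 2 + 6^2 = 38
Terms of depth exactly 2: N_2 − N_1 = 38 − 6 = 32.

32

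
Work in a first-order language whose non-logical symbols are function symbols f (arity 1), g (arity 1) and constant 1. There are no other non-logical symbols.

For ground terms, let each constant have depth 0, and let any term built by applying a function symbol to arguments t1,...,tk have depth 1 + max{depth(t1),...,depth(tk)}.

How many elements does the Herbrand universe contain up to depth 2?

If N_k denotes the number of depth-≤k ground terms, the 1 constant gives N_0 = 1, and each function symbol of arity r contributes N_{k-1}^r new terms at level k: N_k = 1 + N_{k-1} + N_{k-1}.
N_0 = 1
N_1 = 1 + 1 + 1 = 3
N_2 = 1 + 3 + 3 = 7
Explicitly: 1, f(1), f(f(1)), f(g(1)), g(1), g(f(1)), g(g(1)).

7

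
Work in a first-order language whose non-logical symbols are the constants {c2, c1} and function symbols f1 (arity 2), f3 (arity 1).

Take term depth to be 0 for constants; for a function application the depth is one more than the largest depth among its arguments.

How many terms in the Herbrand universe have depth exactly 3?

5478

Let N_k = |{terms of depth ≤ k}|. Then N_0 = 2 and N_k = 2 + N_{k-1}^2 + N_{k-1} for k ≥ 1 (one summand per function symbol, arity giving the exponent).
N_0 = 2
N_1 = 2 + 2^2 + 2 = 8
N_2 = 2 + 8^2 + 8 = 74
N_3 = 2 + 74^2 + 74 = 5552
Terms of depth exactly 3: N_3 − N_2 = 5552 − 74 = 5478.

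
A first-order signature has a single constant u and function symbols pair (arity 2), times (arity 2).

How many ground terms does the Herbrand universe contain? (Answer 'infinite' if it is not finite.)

The signature has at least one function symbol (pair, arity 2) and at least one constant (u).
Iterating pair gives infinitely many distinct ground terms: u, pair(u, u), pair(pair(u, u), pair(u, u)), ...
So the Herbrand universe is infinite.

infinite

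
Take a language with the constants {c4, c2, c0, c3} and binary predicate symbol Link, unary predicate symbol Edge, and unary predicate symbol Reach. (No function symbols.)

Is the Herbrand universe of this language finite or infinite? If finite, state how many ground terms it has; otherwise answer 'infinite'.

There are no function symbols, so every ground term is one of the 4 constants.
The Herbrand universe is {c4, c2, c0, c3}, which is finite with 4 elements.

4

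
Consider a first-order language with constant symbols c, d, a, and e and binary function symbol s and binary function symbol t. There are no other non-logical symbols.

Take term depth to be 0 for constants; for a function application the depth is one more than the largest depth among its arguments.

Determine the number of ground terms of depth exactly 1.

If N_k denotes the number of depth-≤k ground terms, the 4 constants give N_0 = 4, and each function symbol of arity r contributes N_{k-1}^r new terms at level k: N_k = 4 + N_{k-1}^2 + N_{k-1}^2.
N_0 = 4
N_1 = 4 + 4^2 + 4^2 = 36
Terms of depth exactly 1: N_1 − N_0 = 36 − 4 = 32.

32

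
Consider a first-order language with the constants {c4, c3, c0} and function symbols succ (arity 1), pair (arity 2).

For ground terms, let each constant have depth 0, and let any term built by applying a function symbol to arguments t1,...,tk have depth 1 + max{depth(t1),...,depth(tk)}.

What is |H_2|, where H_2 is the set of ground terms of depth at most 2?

Write N_k for the number of ground terms of depth ≤ k. A term of depth ≤ k is either a constant or a function symbol applied to arguments of depth ≤ k−1, so N_k = 3 + N_{k-1} + N_{k-1}^2.
N_0 = 3
N_1 = 3 + 3 + 3^2 = 15
N_2 = 3 + 15 + 15^2 = 243

243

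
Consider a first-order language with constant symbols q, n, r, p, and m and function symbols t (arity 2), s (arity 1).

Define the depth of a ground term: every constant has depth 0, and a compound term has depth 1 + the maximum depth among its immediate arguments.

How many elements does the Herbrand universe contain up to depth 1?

35

Count level by level. With function symbols t/2, s/1, the terms of depth ≤ k are the 5 constants together with each function applied to depth-≤(k−1) tuples, so N_k = 5 + N_{k-1}^2 + N_{k-1}.
N_0 = 5
N_1 = 5 + 5^2 + 5 = 35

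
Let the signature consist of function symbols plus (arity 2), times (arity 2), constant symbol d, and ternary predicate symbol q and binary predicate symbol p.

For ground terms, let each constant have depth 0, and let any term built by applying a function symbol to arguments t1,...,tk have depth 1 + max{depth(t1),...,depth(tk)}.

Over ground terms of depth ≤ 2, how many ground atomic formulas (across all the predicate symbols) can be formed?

7220

First count ground terms of depth ≤ 2.
Write N_k for the number of ground terms of depth ≤ k. A term of depth ≤ k is either a constant or a function symbol applied to arguments of depth ≤ k−1, so N_k = 1 + N_{k-1}^2 + N_{k-1}^2.
N_0 = 1
N_1 = 1 + 1^2 + 1^2 = 3
N_2 = 1 + 3^2 + 3^2 = 19
So |H| = 19.
A ground atom is a predicate applied to a tuple of terms from H, so the count is the sum over predicates of |H|^arity:
  q: 19^3 = 6859;  p: 19^2 = 361
Total ground atoms: 6859 + 361 = 7220.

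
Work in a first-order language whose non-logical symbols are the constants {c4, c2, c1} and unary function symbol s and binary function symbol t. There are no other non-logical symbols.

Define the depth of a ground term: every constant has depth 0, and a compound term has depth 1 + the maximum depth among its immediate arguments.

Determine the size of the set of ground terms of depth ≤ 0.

3

Write N_k for the number of ground terms of depth ≤ k. A term of depth ≤ k is either a constant or a function symbol applied to arguments of depth ≤ k−1, so N_k = 3 + N_{k-1} + N_{k-1}^2.
N_0 = 3
Explicitly: c4, c2, c1.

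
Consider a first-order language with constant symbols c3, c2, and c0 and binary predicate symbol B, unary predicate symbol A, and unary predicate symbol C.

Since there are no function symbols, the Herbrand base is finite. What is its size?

With no function symbols, the Herbrand universe is just the 3 constants.
Ground atoms per predicate: B: 3^2 = 9, A: 3, C: 3.
Herbrand base size = 9 + 3 + 3 = 15.

15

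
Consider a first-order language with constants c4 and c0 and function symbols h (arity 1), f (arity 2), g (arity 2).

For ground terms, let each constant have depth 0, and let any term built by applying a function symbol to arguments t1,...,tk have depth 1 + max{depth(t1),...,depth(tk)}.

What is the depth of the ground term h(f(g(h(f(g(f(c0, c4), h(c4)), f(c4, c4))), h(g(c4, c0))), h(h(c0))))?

7

depth(f(c0, c4)) = 1 + max(0, 0) = 1
depth(h(c4)) = 1 + depth(c4) = 1 + 0 = 1
depth(g(f(c0, c4), h(c4))) = 1 + max(1, 1) = 2
depth(f(c4, c4)) = 1 + max(0, 0) = 1
depth(f(g(f(c0, c4), h(c4)), f(c4, c4))) = 1 + max(2, 1) = 3
depth(h(f(g(f(c0, c4), h(c4)), f(c4, c4)))) = 1 + depth(f(g(f(c0, c4), h(c4)), f(c4, c4))) = 1 + 3 = 4
depth(g(c4, c0)) = 1 + max(0, 0) = 1
depth(h(g(c4, c0))) = 1 + depth(g(c4, c0)) = 1 + 1 = 2
depth(g(h(f(g(f(c0, c4), h(c4)), f(c4, c4))), h(g(c4, c0)))) = 1 + max(4, 2) = 5
depth(h(c0)) = 1 + depth(c0) = 1 + 0 = 1
depth(h(h(c0))) = 1 + depth(h(c0)) = 1 + 1 = 2
depth(f(g(h(f(g(f(c0, c4), h(c4)), f(c4, c4))), h(g(c4, c0))), h(h(c0)))) = 1 + max(5, 2) = 6
depth(h(f(g(h(f(g(f(c0, c4), h(c4)), f(c4, c4))), h(g(c4, c0))), h(h(c0))))) = 1 + depth(f(g(h(f(g(f(c0, c4), h(c4)), f(c4, c4))), h(g(c4, c0))), h(h(c0)))) = 1 + 6 = 7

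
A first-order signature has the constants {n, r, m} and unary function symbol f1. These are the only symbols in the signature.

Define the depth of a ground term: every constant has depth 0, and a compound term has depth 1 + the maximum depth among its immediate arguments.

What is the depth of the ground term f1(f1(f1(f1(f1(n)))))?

5

depth(f1(n)) = 1 + depth(n) = 1 + 0 = 1
depth(f1(f1(n))) = 1 + depth(f1(n)) = 1 + 1 = 2
depth(f1(f1(f1(n)))) = 1 + depth(f1(f1(n))) = 1 + 2 = 3
depth(f1(f1(f1(f1(n))))) = 1 + depth(f1(f1(f1(n)))) = 1 + 3 = 4
depth(f1(f1(f1(f1(f1(n)))))) = 1 + depth(f1(f1(f1(f1(n))))) = 1 + 4 = 5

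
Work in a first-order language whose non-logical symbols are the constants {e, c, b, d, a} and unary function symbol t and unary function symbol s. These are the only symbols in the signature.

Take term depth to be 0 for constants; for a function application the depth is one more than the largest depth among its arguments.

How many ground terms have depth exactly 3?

40

Write N_k for the number of ground terms of depth ≤ k. A term of depth ≤ k is either a constant or a function symbol applied to arguments of depth ≤ k−1, so N_k = 5 + N_{k-1} + N_{k-1}.
N_0 = 5
N_1 = 5 + 5 + 5 = 15
N_2 = 5 + 15 + 15 = 35
N_3 = 5 + 35 + 35 = 75
Terms of depth exactly 3: N_3 − N_2 = 75 − 35 = 40.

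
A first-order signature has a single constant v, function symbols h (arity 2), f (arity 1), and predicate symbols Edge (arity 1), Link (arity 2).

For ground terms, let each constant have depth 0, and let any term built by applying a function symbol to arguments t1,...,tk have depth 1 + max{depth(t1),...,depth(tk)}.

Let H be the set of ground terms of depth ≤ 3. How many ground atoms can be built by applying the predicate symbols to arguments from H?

First count ground terms of depth ≤ 3.
If N_k denotes the number of depth-≤k ground terms, the 1 constant gives N_0 = 1, and each function symbol of arity r contributes N_{k-1}^r new terms at level k: N_k = 1 + N_{k-1}^2 + N_{k-1}.
N_0 = 1
N_1 = 1 + 1^2 + 1 = 3
N_2 = 1 + 3^2 + 3 = 13
N_3 = 1 + 13^2 + 13 = 183
So |H| = 183.
A ground atom is a predicate applied to a tuple of terms from H, so the count is the sum over predicates of |H|^arity:
  Edge: 183;  Link: 183^2 = 33489
Total ground atoms: 183 + 33489 = 33672.

33672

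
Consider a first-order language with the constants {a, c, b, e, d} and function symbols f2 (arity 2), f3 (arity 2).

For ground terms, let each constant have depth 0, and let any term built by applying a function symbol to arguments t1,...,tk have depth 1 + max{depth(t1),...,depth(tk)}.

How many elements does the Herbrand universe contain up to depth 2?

Write N_k for the number of ground terms of depth ≤ k. A term of depth ≤ k is either a constant or a function symbol applied to arguments of depth ≤ k−1, so N_k = 5 + N_{k-1}^2 + N_{k-1}^2.
N_0 = 5
N_1 = 5 + 5^2 + 5^2 = 55
N_2 = 5 + 55^2 + 55^2 = 6055

6055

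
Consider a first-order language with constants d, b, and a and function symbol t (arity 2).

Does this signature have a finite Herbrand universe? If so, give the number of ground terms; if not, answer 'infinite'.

The signature has at least one function symbol (t, arity 2) and at least one constant (d).
Iterating t gives infinitely many distinct ground terms: d, t(d, d), t(t(d, d), t(d, d)), ...
So the Herbrand universe is infinite.

infinite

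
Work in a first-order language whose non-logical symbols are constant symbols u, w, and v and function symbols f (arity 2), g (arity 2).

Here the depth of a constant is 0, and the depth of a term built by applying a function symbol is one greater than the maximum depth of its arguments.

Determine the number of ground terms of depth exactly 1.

Let N_k count ground terms of depth at most k. Each non-constant term of depth ≤ k is some function symbol applied to depth-≤(k−1) arguments, giving N_k = 3 + N_{k-1}^2 + N_{k-1}^2.
N_0 = 3
N_1 = 3 + 3^2 + 3^2 = 21
Terms of depth exactly 1: N_1 − N_0 = 21 − 3 = 18.

18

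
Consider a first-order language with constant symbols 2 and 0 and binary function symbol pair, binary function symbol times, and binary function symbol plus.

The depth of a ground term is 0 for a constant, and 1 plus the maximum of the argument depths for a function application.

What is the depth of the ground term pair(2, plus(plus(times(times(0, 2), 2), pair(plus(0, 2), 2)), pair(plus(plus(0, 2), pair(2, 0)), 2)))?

5

depth(times(0, 2)) = 1 + max(0, 0) = 1
depth(times(times(0, 2), 2)) = 1 + max(1, 0) = 2
depth(plus(0, 2)) = 1 + max(0, 0) = 1
depth(pair(plus(0, 2), 2)) = 1 + max(1, 0) = 2
depth(plus(times(times(0, 2), 2), pair(plus(0, 2), 2))) = 1 + max(2, 2) = 3
depth(pair(2, 0)) = 1 + max(0, 0) = 1
depth(plus(plus(0, 2), pair(2, 0))) = 1 + max(1, 1) = 2
depth(pair(plus(plus(0, 2), pair(2, 0)), 2)) = 1 + max(2, 0) = 3
depth(plus(plus(times(times(0, 2), 2), pair(plus(0, 2), 2)), pair(plus(plus(0, 2), pair(2, 0)), 2))) = 1 + max(3, 3) = 4
depth(pair(2, plus(plus(times(times(0, 2), 2), pair(plus(0, 2), 2)), pair(plus(plus(0, 2), pair(2, 0)), 2)))) = 1 + max(0, 4) = 5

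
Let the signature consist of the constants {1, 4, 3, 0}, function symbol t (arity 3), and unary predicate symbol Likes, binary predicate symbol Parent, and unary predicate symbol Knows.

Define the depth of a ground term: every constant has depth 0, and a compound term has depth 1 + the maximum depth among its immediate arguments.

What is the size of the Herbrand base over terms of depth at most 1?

First count ground terms of depth ≤ 1.
Let N_k = |{terms of depth ≤ k}|. Then N_0 = 4 and N_k = 4 + N_{k-1}^3 for k ≥ 1 (one summand per function symbol, arity giving the exponent).
N_0 = 4
N_1 = 4 + 4^3 = 68
So |H| = 68.
Ground atoms are formed by filling each argument slot of a predicate with a term from H, so an r-ary predicate gives |H|^r atoms:
  Likes: 68;  Parent: 68^2 = 4624;  Knows: 68
Total ground atoms: 68 + 4624 + 68 = 4760.

4760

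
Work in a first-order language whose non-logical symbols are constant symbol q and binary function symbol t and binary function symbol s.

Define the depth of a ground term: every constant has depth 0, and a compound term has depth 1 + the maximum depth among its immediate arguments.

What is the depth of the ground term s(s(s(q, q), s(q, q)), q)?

depth(s(q, q)) = 1 + max(0, 0) = 1
depth(s(s(q, q), s(q, q))) = 1 + max(1, 1) = 2
depth(s(s(s(q, q), s(q, q)), q)) = 1 + max(2, 0) = 3

3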